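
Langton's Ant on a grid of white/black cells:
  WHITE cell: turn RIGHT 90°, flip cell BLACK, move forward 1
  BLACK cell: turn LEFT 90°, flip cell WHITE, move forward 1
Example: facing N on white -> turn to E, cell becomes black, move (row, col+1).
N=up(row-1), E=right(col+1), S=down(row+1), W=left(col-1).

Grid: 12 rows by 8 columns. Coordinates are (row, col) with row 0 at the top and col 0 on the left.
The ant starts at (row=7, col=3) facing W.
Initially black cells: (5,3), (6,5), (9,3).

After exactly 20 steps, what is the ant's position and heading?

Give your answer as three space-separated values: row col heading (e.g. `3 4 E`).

Answer: 11 3 W

Derivation:
Step 1: on WHITE (7,3): turn R to N, flip to black, move to (6,3). |black|=4
Step 2: on WHITE (6,3): turn R to E, flip to black, move to (6,4). |black|=5
Step 3: on WHITE (6,4): turn R to S, flip to black, move to (7,4). |black|=6
Step 4: on WHITE (7,4): turn R to W, flip to black, move to (7,3). |black|=7
Step 5: on BLACK (7,3): turn L to S, flip to white, move to (8,3). |black|=6
Step 6: on WHITE (8,3): turn R to W, flip to black, move to (8,2). |black|=7
Step 7: on WHITE (8,2): turn R to N, flip to black, move to (7,2). |black|=8
Step 8: on WHITE (7,2): turn R to E, flip to black, move to (7,3). |black|=9
Step 9: on WHITE (7,3): turn R to S, flip to black, move to (8,3). |black|=10
Step 10: on BLACK (8,3): turn L to E, flip to white, move to (8,4). |black|=9
Step 11: on WHITE (8,4): turn R to S, flip to black, move to (9,4). |black|=10
Step 12: on WHITE (9,4): turn R to W, flip to black, move to (9,3). |black|=11
Step 13: on BLACK (9,3): turn L to S, flip to white, move to (10,3). |black|=10
Step 14: on WHITE (10,3): turn R to W, flip to black, move to (10,2). |black|=11
Step 15: on WHITE (10,2): turn R to N, flip to black, move to (9,2). |black|=12
Step 16: on WHITE (9,2): turn R to E, flip to black, move to (9,3). |black|=13
Step 17: on WHITE (9,3): turn R to S, flip to black, move to (10,3). |black|=14
Step 18: on BLACK (10,3): turn L to E, flip to white, move to (10,4). |black|=13
Step 19: on WHITE (10,4): turn R to S, flip to black, move to (11,4). |black|=14
Step 20: on WHITE (11,4): turn R to W, flip to black, move to (11,3). |black|=15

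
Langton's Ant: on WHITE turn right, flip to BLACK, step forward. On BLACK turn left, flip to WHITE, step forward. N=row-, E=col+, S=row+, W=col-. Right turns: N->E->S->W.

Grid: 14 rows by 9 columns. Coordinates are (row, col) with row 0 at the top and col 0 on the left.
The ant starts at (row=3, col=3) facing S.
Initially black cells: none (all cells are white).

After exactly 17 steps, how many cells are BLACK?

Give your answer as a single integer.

Step 1: on WHITE (3,3): turn R to W, flip to black, move to (3,2). |black|=1
Step 2: on WHITE (3,2): turn R to N, flip to black, move to (2,2). |black|=2
Step 3: on WHITE (2,2): turn R to E, flip to black, move to (2,3). |black|=3
Step 4: on WHITE (2,3): turn R to S, flip to black, move to (3,3). |black|=4
Step 5: on BLACK (3,3): turn L to E, flip to white, move to (3,4). |black|=3
Step 6: on WHITE (3,4): turn R to S, flip to black, move to (4,4). |black|=4
Step 7: on WHITE (4,4): turn R to W, flip to black, move to (4,3). |black|=5
Step 8: on WHITE (4,3): turn R to N, flip to black, move to (3,3). |black|=6
Step 9: on WHITE (3,3): turn R to E, flip to black, move to (3,4). |black|=7
Step 10: on BLACK (3,4): turn L to N, flip to white, move to (2,4). |black|=6
Step 11: on WHITE (2,4): turn R to E, flip to black, move to (2,5). |black|=7
Step 12: on WHITE (2,5): turn R to S, flip to black, move to (3,5). |black|=8
Step 13: on WHITE (3,5): turn R to W, flip to black, move to (3,4). |black|=9
Step 14: on WHITE (3,4): turn R to N, flip to black, move to (2,4). |black|=10
Step 15: on BLACK (2,4): turn L to W, flip to white, move to (2,3). |black|=9
Step 16: on BLACK (2,3): turn L to S, flip to white, move to (3,3). |black|=8
Step 17: on BLACK (3,3): turn L to E, flip to white, move to (3,4). |black|=7

Answer: 7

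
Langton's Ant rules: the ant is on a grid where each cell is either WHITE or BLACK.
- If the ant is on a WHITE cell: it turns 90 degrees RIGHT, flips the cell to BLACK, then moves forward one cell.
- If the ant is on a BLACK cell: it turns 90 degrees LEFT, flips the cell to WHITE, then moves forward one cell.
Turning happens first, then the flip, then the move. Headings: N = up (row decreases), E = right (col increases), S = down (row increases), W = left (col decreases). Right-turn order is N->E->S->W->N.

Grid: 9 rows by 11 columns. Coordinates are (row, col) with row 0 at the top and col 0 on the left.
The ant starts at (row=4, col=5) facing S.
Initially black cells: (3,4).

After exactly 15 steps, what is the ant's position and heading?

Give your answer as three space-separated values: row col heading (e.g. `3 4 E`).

Step 1: on WHITE (4,5): turn R to W, flip to black, move to (4,4). |black|=2
Step 2: on WHITE (4,4): turn R to N, flip to black, move to (3,4). |black|=3
Step 3: on BLACK (3,4): turn L to W, flip to white, move to (3,3). |black|=2
Step 4: on WHITE (3,3): turn R to N, flip to black, move to (2,3). |black|=3
Step 5: on WHITE (2,3): turn R to E, flip to black, move to (2,4). |black|=4
Step 6: on WHITE (2,4): turn R to S, flip to black, move to (3,4). |black|=5
Step 7: on WHITE (3,4): turn R to W, flip to black, move to (3,3). |black|=6
Step 8: on BLACK (3,3): turn L to S, flip to white, move to (4,3). |black|=5
Step 9: on WHITE (4,3): turn R to W, flip to black, move to (4,2). |black|=6
Step 10: on WHITE (4,2): turn R to N, flip to black, move to (3,2). |black|=7
Step 11: on WHITE (3,2): turn R to E, flip to black, move to (3,3). |black|=8
Step 12: on WHITE (3,3): turn R to S, flip to black, move to (4,3). |black|=9
Step 13: on BLACK (4,3): turn L to E, flip to white, move to (4,4). |black|=8
Step 14: on BLACK (4,4): turn L to N, flip to white, move to (3,4). |black|=7
Step 15: on BLACK (3,4): turn L to W, flip to white, move to (3,3). |black|=6

Answer: 3 3 W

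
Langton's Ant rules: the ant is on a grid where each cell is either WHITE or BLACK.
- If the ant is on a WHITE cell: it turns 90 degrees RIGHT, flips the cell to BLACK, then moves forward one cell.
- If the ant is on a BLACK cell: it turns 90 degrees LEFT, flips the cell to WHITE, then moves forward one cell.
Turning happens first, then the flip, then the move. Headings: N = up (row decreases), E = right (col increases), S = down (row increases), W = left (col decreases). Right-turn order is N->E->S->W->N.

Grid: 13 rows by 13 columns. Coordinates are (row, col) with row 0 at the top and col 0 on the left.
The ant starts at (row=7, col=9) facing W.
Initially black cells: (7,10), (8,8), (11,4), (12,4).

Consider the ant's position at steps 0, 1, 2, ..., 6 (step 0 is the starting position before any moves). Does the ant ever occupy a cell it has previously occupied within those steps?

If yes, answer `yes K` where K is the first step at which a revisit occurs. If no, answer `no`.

Answer: no

Derivation:
Step 1: on WHITE (7,9): turn R to N, flip to black, move to (6,9). |black|=5 — new cell
Step 2: on WHITE (6,9): turn R to E, flip to black, move to (6,10). |black|=6 — new cell
Step 3: on WHITE (6,10): turn R to S, flip to black, move to (7,10). |black|=7 — new cell
Step 4: on BLACK (7,10): turn L to E, flip to white, move to (7,11). |black|=6 — new cell
Step 5: on WHITE (7,11): turn R to S, flip to black, move to (8,11). |black|=7 — new cell
Step 6: on WHITE (8,11): turn R to W, flip to black, move to (8,10). |black|=8 — new cell
No revisit within 6 steps.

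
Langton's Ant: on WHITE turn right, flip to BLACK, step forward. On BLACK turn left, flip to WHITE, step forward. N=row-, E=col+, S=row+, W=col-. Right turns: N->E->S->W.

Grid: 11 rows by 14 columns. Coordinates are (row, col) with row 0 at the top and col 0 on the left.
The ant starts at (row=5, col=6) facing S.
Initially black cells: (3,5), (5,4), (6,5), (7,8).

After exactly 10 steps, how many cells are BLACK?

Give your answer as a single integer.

Answer: 10

Derivation:
Step 1: on WHITE (5,6): turn R to W, flip to black, move to (5,5). |black|=5
Step 2: on WHITE (5,5): turn R to N, flip to black, move to (4,5). |black|=6
Step 3: on WHITE (4,5): turn R to E, flip to black, move to (4,6). |black|=7
Step 4: on WHITE (4,6): turn R to S, flip to black, move to (5,6). |black|=8
Step 5: on BLACK (5,6): turn L to E, flip to white, move to (5,7). |black|=7
Step 6: on WHITE (5,7): turn R to S, flip to black, move to (6,7). |black|=8
Step 7: on WHITE (6,7): turn R to W, flip to black, move to (6,6). |black|=9
Step 8: on WHITE (6,6): turn R to N, flip to black, move to (5,6). |black|=10
Step 9: on WHITE (5,6): turn R to E, flip to black, move to (5,7). |black|=11
Step 10: on BLACK (5,7): turn L to N, flip to white, move to (4,7). |black|=10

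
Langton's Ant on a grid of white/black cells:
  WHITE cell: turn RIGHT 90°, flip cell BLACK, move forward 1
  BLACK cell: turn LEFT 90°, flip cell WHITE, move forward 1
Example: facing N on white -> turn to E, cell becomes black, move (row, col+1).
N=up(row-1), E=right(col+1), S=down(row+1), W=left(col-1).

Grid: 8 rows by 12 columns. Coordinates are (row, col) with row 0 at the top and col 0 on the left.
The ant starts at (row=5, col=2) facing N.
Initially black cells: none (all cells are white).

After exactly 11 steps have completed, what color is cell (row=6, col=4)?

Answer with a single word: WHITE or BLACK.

Answer: WHITE

Derivation:
Step 1: on WHITE (5,2): turn R to E, flip to black, move to (5,3). |black|=1
Step 2: on WHITE (5,3): turn R to S, flip to black, move to (6,3). |black|=2
Step 3: on WHITE (6,3): turn R to W, flip to black, move to (6,2). |black|=3
Step 4: on WHITE (6,2): turn R to N, flip to black, move to (5,2). |black|=4
Step 5: on BLACK (5,2): turn L to W, flip to white, move to (5,1). |black|=3
Step 6: on WHITE (5,1): turn R to N, flip to black, move to (4,1). |black|=4
Step 7: on WHITE (4,1): turn R to E, flip to black, move to (4,2). |black|=5
Step 8: on WHITE (4,2): turn R to S, flip to black, move to (5,2). |black|=6
Step 9: on WHITE (5,2): turn R to W, flip to black, move to (5,1). |black|=7
Step 10: on BLACK (5,1): turn L to S, flip to white, move to (6,1). |black|=6
Step 11: on WHITE (6,1): turn R to W, flip to black, move to (6,0). |black|=7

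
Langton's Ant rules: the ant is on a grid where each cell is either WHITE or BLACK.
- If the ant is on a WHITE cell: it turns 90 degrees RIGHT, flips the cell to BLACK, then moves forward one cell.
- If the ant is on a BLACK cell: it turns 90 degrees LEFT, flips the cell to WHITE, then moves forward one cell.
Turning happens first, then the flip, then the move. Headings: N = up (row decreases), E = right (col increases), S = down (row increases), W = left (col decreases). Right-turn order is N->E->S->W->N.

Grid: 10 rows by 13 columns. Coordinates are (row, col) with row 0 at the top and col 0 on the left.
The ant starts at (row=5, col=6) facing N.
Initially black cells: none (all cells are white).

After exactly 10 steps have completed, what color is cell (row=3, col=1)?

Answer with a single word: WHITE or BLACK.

Step 1: on WHITE (5,6): turn R to E, flip to black, move to (5,7). |black|=1
Step 2: on WHITE (5,7): turn R to S, flip to black, move to (6,7). |black|=2
Step 3: on WHITE (6,7): turn R to W, flip to black, move to (6,6). |black|=3
Step 4: on WHITE (6,6): turn R to N, flip to black, move to (5,6). |black|=4
Step 5: on BLACK (5,6): turn L to W, flip to white, move to (5,5). |black|=3
Step 6: on WHITE (5,5): turn R to N, flip to black, move to (4,5). |black|=4
Step 7: on WHITE (4,5): turn R to E, flip to black, move to (4,6). |black|=5
Step 8: on WHITE (4,6): turn R to S, flip to black, move to (5,6). |black|=6
Step 9: on WHITE (5,6): turn R to W, flip to black, move to (5,5). |black|=7
Step 10: on BLACK (5,5): turn L to S, flip to white, move to (6,5). |black|=6

Answer: WHITE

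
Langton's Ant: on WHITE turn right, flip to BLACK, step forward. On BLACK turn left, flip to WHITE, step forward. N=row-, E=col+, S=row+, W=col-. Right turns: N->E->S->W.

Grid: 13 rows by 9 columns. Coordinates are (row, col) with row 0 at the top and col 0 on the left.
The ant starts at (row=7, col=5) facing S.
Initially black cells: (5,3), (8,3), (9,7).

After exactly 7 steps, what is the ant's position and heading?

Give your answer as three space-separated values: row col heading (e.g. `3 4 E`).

Step 1: on WHITE (7,5): turn R to W, flip to black, move to (7,4). |black|=4
Step 2: on WHITE (7,4): turn R to N, flip to black, move to (6,4). |black|=5
Step 3: on WHITE (6,4): turn R to E, flip to black, move to (6,5). |black|=6
Step 4: on WHITE (6,5): turn R to S, flip to black, move to (7,5). |black|=7
Step 5: on BLACK (7,5): turn L to E, flip to white, move to (7,6). |black|=6
Step 6: on WHITE (7,6): turn R to S, flip to black, move to (8,6). |black|=7
Step 7: on WHITE (8,6): turn R to W, flip to black, move to (8,5). |black|=8

Answer: 8 5 W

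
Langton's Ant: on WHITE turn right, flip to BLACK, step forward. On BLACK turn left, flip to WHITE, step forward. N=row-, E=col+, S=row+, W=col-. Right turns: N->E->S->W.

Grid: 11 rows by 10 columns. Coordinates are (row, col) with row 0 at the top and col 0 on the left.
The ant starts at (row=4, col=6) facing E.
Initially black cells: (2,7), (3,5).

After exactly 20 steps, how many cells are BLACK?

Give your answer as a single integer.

Step 1: on WHITE (4,6): turn R to S, flip to black, move to (5,6). |black|=3
Step 2: on WHITE (5,6): turn R to W, flip to black, move to (5,5). |black|=4
Step 3: on WHITE (5,5): turn R to N, flip to black, move to (4,5). |black|=5
Step 4: on WHITE (4,5): turn R to E, flip to black, move to (4,6). |black|=6
Step 5: on BLACK (4,6): turn L to N, flip to white, move to (3,6). |black|=5
Step 6: on WHITE (3,6): turn R to E, flip to black, move to (3,7). |black|=6
Step 7: on WHITE (3,7): turn R to S, flip to black, move to (4,7). |black|=7
Step 8: on WHITE (4,7): turn R to W, flip to black, move to (4,6). |black|=8
Step 9: on WHITE (4,6): turn R to N, flip to black, move to (3,6). |black|=9
Step 10: on BLACK (3,6): turn L to W, flip to white, move to (3,5). |black|=8
Step 11: on BLACK (3,5): turn L to S, flip to white, move to (4,5). |black|=7
Step 12: on BLACK (4,5): turn L to E, flip to white, move to (4,6). |black|=6
Step 13: on BLACK (4,6): turn L to N, flip to white, move to (3,6). |black|=5
Step 14: on WHITE (3,6): turn R to E, flip to black, move to (3,7). |black|=6
Step 15: on BLACK (3,7): turn L to N, flip to white, move to (2,7). |black|=5
Step 16: on BLACK (2,7): turn L to W, flip to white, move to (2,6). |black|=4
Step 17: on WHITE (2,6): turn R to N, flip to black, move to (1,6). |black|=5
Step 18: on WHITE (1,6): turn R to E, flip to black, move to (1,7). |black|=6
Step 19: on WHITE (1,7): turn R to S, flip to black, move to (2,7). |black|=7
Step 20: on WHITE (2,7): turn R to W, flip to black, move to (2,6). |black|=8

Answer: 8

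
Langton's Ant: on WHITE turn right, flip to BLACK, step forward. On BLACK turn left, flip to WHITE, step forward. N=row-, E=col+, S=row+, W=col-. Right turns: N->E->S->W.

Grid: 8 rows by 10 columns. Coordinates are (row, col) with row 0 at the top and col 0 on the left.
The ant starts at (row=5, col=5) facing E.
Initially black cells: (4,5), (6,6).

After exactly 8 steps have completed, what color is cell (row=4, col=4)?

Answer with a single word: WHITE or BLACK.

Answer: BLACK

Derivation:
Step 1: on WHITE (5,5): turn R to S, flip to black, move to (6,5). |black|=3
Step 2: on WHITE (6,5): turn R to W, flip to black, move to (6,4). |black|=4
Step 3: on WHITE (6,4): turn R to N, flip to black, move to (5,4). |black|=5
Step 4: on WHITE (5,4): turn R to E, flip to black, move to (5,5). |black|=6
Step 5: on BLACK (5,5): turn L to N, flip to white, move to (4,5). |black|=5
Step 6: on BLACK (4,5): turn L to W, flip to white, move to (4,4). |black|=4
Step 7: on WHITE (4,4): turn R to N, flip to black, move to (3,4). |black|=5
Step 8: on WHITE (3,4): turn R to E, flip to black, move to (3,5). |black|=6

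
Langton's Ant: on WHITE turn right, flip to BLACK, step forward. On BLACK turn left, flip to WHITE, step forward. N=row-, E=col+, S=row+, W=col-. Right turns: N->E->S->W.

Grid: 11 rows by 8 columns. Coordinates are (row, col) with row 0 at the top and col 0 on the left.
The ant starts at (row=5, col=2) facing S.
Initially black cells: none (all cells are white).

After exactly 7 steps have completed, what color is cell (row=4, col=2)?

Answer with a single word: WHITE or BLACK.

Answer: BLACK

Derivation:
Step 1: on WHITE (5,2): turn R to W, flip to black, move to (5,1). |black|=1
Step 2: on WHITE (5,1): turn R to N, flip to black, move to (4,1). |black|=2
Step 3: on WHITE (4,1): turn R to E, flip to black, move to (4,2). |black|=3
Step 4: on WHITE (4,2): turn R to S, flip to black, move to (5,2). |black|=4
Step 5: on BLACK (5,2): turn L to E, flip to white, move to (5,3). |black|=3
Step 6: on WHITE (5,3): turn R to S, flip to black, move to (6,3). |black|=4
Step 7: on WHITE (6,3): turn R to W, flip to black, move to (6,2). |black|=5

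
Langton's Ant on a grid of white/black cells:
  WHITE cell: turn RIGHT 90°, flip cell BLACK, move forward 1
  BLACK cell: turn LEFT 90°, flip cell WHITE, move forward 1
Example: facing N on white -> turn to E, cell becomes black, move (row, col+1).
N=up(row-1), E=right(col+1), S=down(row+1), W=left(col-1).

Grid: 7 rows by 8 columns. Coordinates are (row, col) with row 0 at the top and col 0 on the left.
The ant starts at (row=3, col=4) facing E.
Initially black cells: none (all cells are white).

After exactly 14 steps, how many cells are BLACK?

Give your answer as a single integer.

Step 1: on WHITE (3,4): turn R to S, flip to black, move to (4,4). |black|=1
Step 2: on WHITE (4,4): turn R to W, flip to black, move to (4,3). |black|=2
Step 3: on WHITE (4,3): turn R to N, flip to black, move to (3,3). |black|=3
Step 4: on WHITE (3,3): turn R to E, flip to black, move to (3,4). |black|=4
Step 5: on BLACK (3,4): turn L to N, flip to white, move to (2,4). |black|=3
Step 6: on WHITE (2,4): turn R to E, flip to black, move to (2,5). |black|=4
Step 7: on WHITE (2,5): turn R to S, flip to black, move to (3,5). |black|=5
Step 8: on WHITE (3,5): turn R to W, flip to black, move to (3,4). |black|=6
Step 9: on WHITE (3,4): turn R to N, flip to black, move to (2,4). |black|=7
Step 10: on BLACK (2,4): turn L to W, flip to white, move to (2,3). |black|=6
Step 11: on WHITE (2,3): turn R to N, flip to black, move to (1,3). |black|=7
Step 12: on WHITE (1,3): turn R to E, flip to black, move to (1,4). |black|=8
Step 13: on WHITE (1,4): turn R to S, flip to black, move to (2,4). |black|=9
Step 14: on WHITE (2,4): turn R to W, flip to black, move to (2,3). |black|=10

Answer: 10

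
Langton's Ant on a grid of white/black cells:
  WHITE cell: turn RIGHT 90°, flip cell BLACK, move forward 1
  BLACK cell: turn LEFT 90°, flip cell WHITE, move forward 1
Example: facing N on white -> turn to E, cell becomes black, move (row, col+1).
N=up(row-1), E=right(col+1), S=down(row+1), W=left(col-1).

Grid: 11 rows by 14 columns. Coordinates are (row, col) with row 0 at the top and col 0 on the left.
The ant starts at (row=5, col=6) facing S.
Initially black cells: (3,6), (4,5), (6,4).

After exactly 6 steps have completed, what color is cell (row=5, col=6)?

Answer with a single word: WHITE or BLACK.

Step 1: on WHITE (5,6): turn R to W, flip to black, move to (5,5). |black|=4
Step 2: on WHITE (5,5): turn R to N, flip to black, move to (4,5). |black|=5
Step 3: on BLACK (4,5): turn L to W, flip to white, move to (4,4). |black|=4
Step 4: on WHITE (4,4): turn R to N, flip to black, move to (3,4). |black|=5
Step 5: on WHITE (3,4): turn R to E, flip to black, move to (3,5). |black|=6
Step 6: on WHITE (3,5): turn R to S, flip to black, move to (4,5). |black|=7

Answer: BLACK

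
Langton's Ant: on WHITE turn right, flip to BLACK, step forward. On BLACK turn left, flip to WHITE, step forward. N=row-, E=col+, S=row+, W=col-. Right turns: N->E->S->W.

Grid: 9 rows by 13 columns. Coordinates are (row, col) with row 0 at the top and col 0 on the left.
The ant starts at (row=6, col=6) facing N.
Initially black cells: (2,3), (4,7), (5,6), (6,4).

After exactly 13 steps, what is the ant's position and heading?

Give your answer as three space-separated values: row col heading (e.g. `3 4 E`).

Step 1: on WHITE (6,6): turn R to E, flip to black, move to (6,7). |black|=5
Step 2: on WHITE (6,7): turn R to S, flip to black, move to (7,7). |black|=6
Step 3: on WHITE (7,7): turn R to W, flip to black, move to (7,6). |black|=7
Step 4: on WHITE (7,6): turn R to N, flip to black, move to (6,6). |black|=8
Step 5: on BLACK (6,6): turn L to W, flip to white, move to (6,5). |black|=7
Step 6: on WHITE (6,5): turn R to N, flip to black, move to (5,5). |black|=8
Step 7: on WHITE (5,5): turn R to E, flip to black, move to (5,6). |black|=9
Step 8: on BLACK (5,6): turn L to N, flip to white, move to (4,6). |black|=8
Step 9: on WHITE (4,6): turn R to E, flip to black, move to (4,7). |black|=9
Step 10: on BLACK (4,7): turn L to N, flip to white, move to (3,7). |black|=8
Step 11: on WHITE (3,7): turn R to E, flip to black, move to (3,8). |black|=9
Step 12: on WHITE (3,8): turn R to S, flip to black, move to (4,8). |black|=10
Step 13: on WHITE (4,8): turn R to W, flip to black, move to (4,7). |black|=11

Answer: 4 7 W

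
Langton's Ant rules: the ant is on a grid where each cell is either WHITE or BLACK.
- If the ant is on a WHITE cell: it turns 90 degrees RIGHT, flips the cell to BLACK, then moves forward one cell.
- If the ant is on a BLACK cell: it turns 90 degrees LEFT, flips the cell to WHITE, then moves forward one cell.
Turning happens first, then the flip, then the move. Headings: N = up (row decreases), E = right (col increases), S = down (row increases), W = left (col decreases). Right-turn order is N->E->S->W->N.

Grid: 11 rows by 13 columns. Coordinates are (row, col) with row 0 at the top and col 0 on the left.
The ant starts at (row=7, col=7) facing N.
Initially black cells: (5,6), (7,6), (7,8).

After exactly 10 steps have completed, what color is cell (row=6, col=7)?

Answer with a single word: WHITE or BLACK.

Answer: BLACK

Derivation:
Step 1: on WHITE (7,7): turn R to E, flip to black, move to (7,8). |black|=4
Step 2: on BLACK (7,8): turn L to N, flip to white, move to (6,8). |black|=3
Step 3: on WHITE (6,8): turn R to E, flip to black, move to (6,9). |black|=4
Step 4: on WHITE (6,9): turn R to S, flip to black, move to (7,9). |black|=5
Step 5: on WHITE (7,9): turn R to W, flip to black, move to (7,8). |black|=6
Step 6: on WHITE (7,8): turn R to N, flip to black, move to (6,8). |black|=7
Step 7: on BLACK (6,8): turn L to W, flip to white, move to (6,7). |black|=6
Step 8: on WHITE (6,7): turn R to N, flip to black, move to (5,7). |black|=7
Step 9: on WHITE (5,7): turn R to E, flip to black, move to (5,8). |black|=8
Step 10: on WHITE (5,8): turn R to S, flip to black, move to (6,8). |black|=9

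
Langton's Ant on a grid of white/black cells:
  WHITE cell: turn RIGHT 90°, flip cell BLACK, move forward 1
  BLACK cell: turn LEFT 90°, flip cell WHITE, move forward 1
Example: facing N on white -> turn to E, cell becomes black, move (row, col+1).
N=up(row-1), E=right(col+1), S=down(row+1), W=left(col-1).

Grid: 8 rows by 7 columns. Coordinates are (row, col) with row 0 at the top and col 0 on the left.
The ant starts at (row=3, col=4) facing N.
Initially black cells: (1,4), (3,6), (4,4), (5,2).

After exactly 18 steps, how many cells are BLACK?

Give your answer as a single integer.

Step 1: on WHITE (3,4): turn R to E, flip to black, move to (3,5). |black|=5
Step 2: on WHITE (3,5): turn R to S, flip to black, move to (4,5). |black|=6
Step 3: on WHITE (4,5): turn R to W, flip to black, move to (4,4). |black|=7
Step 4: on BLACK (4,4): turn L to S, flip to white, move to (5,4). |black|=6
Step 5: on WHITE (5,4): turn R to W, flip to black, move to (5,3). |black|=7
Step 6: on WHITE (5,3): turn R to N, flip to black, move to (4,3). |black|=8
Step 7: on WHITE (4,3): turn R to E, flip to black, move to (4,4). |black|=9
Step 8: on WHITE (4,4): turn R to S, flip to black, move to (5,4). |black|=10
Step 9: on BLACK (5,4): turn L to E, flip to white, move to (5,5). |black|=9
Step 10: on WHITE (5,5): turn R to S, flip to black, move to (6,5). |black|=10
Step 11: on WHITE (6,5): turn R to W, flip to black, move to (6,4). |black|=11
Step 12: on WHITE (6,4): turn R to N, flip to black, move to (5,4). |black|=12
Step 13: on WHITE (5,4): turn R to E, flip to black, move to (5,5). |black|=13
Step 14: on BLACK (5,5): turn L to N, flip to white, move to (4,5). |black|=12
Step 15: on BLACK (4,5): turn L to W, flip to white, move to (4,4). |black|=11
Step 16: on BLACK (4,4): turn L to S, flip to white, move to (5,4). |black|=10
Step 17: on BLACK (5,4): turn L to E, flip to white, move to (5,5). |black|=9
Step 18: on WHITE (5,5): turn R to S, flip to black, move to (6,5). |black|=10

Answer: 10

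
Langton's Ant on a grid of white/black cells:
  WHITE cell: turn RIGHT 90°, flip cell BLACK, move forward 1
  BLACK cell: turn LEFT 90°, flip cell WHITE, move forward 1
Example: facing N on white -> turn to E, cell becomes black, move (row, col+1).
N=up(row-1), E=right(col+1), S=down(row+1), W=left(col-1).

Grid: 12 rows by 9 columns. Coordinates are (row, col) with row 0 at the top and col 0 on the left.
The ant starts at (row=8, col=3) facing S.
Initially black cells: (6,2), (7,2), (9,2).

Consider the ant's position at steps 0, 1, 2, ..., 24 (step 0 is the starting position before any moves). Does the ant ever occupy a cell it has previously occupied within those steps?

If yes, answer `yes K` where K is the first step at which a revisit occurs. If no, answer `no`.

Answer: yes 9

Derivation:
Step 1: on WHITE (8,3): turn R to W, flip to black, move to (8,2). |black|=4 — new cell
Step 2: on WHITE (8,2): turn R to N, flip to black, move to (7,2). |black|=5 — new cell
Step 3: on BLACK (7,2): turn L to W, flip to white, move to (7,1). |black|=4 — new cell
Step 4: on WHITE (7,1): turn R to N, flip to black, move to (6,1). |black|=5 — new cell
Step 5: on WHITE (6,1): turn R to E, flip to black, move to (6,2). |black|=6 — new cell
Step 6: on BLACK (6,2): turn L to N, flip to white, move to (5,2). |black|=5 — new cell
Step 7: on WHITE (5,2): turn R to E, flip to black, move to (5,3). |black|=6 — new cell
Step 8: on WHITE (5,3): turn R to S, flip to black, move to (6,3). |black|=7 — new cell
Step 9: on WHITE (6,3): turn R to W, flip to black, move to (6,2). |black|=8 — REVISIT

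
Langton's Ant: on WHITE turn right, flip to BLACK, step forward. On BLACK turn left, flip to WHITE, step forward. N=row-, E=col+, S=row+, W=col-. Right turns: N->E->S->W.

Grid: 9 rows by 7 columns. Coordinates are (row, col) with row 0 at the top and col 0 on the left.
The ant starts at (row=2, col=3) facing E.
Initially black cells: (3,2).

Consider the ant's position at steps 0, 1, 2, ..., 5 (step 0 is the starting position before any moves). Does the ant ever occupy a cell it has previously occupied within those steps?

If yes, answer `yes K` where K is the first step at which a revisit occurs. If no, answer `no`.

Step 1: on WHITE (2,3): turn R to S, flip to black, move to (3,3). |black|=2 — new cell
Step 2: on WHITE (3,3): turn R to W, flip to black, move to (3,2). |black|=3 — new cell
Step 3: on BLACK (3,2): turn L to S, flip to white, move to (4,2). |black|=2 — new cell
Step 4: on WHITE (4,2): turn R to W, flip to black, move to (4,1). |black|=3 — new cell
Step 5: on WHITE (4,1): turn R to N, flip to black, move to (3,1). |black|=4 — new cell
No revisit within 5 steps.

Answer: no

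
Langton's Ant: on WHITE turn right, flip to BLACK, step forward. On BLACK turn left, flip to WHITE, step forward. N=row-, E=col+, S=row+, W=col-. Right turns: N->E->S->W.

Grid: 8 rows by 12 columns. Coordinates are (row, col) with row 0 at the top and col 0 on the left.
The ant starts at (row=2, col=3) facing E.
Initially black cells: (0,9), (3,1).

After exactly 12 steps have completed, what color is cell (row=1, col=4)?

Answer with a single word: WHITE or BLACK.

Answer: BLACK

Derivation:
Step 1: on WHITE (2,3): turn R to S, flip to black, move to (3,3). |black|=3
Step 2: on WHITE (3,3): turn R to W, flip to black, move to (3,2). |black|=4
Step 3: on WHITE (3,2): turn R to N, flip to black, move to (2,2). |black|=5
Step 4: on WHITE (2,2): turn R to E, flip to black, move to (2,3). |black|=6
Step 5: on BLACK (2,3): turn L to N, flip to white, move to (1,3). |black|=5
Step 6: on WHITE (1,3): turn R to E, flip to black, move to (1,4). |black|=6
Step 7: on WHITE (1,4): turn R to S, flip to black, move to (2,4). |black|=7
Step 8: on WHITE (2,4): turn R to W, flip to black, move to (2,3). |black|=8
Step 9: on WHITE (2,3): turn R to N, flip to black, move to (1,3). |black|=9
Step 10: on BLACK (1,3): turn L to W, flip to white, move to (1,2). |black|=8
Step 11: on WHITE (1,2): turn R to N, flip to black, move to (0,2). |black|=9
Step 12: on WHITE (0,2): turn R to E, flip to black, move to (0,3). |black|=10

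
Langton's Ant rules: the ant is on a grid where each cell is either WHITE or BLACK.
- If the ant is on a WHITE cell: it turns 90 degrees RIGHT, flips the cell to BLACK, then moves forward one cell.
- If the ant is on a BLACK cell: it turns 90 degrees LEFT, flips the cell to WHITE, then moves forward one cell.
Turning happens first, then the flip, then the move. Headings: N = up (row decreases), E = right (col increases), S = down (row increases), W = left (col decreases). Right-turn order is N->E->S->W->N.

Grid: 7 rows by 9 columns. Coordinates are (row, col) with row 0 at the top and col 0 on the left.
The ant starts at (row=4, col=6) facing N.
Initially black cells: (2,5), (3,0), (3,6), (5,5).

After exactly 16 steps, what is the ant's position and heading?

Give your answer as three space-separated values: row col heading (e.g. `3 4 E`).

Step 1: on WHITE (4,6): turn R to E, flip to black, move to (4,7). |black|=5
Step 2: on WHITE (4,7): turn R to S, flip to black, move to (5,7). |black|=6
Step 3: on WHITE (5,7): turn R to W, flip to black, move to (5,6). |black|=7
Step 4: on WHITE (5,6): turn R to N, flip to black, move to (4,6). |black|=8
Step 5: on BLACK (4,6): turn L to W, flip to white, move to (4,5). |black|=7
Step 6: on WHITE (4,5): turn R to N, flip to black, move to (3,5). |black|=8
Step 7: on WHITE (3,5): turn R to E, flip to black, move to (3,6). |black|=9
Step 8: on BLACK (3,6): turn L to N, flip to white, move to (2,6). |black|=8
Step 9: on WHITE (2,6): turn R to E, flip to black, move to (2,7). |black|=9
Step 10: on WHITE (2,7): turn R to S, flip to black, move to (3,7). |black|=10
Step 11: on WHITE (3,7): turn R to W, flip to black, move to (3,6). |black|=11
Step 12: on WHITE (3,6): turn R to N, flip to black, move to (2,6). |black|=12
Step 13: on BLACK (2,6): turn L to W, flip to white, move to (2,5). |black|=11
Step 14: on BLACK (2,5): turn L to S, flip to white, move to (3,5). |black|=10
Step 15: on BLACK (3,5): turn L to E, flip to white, move to (3,6). |black|=9
Step 16: on BLACK (3,6): turn L to N, flip to white, move to (2,6). |black|=8

Answer: 2 6 N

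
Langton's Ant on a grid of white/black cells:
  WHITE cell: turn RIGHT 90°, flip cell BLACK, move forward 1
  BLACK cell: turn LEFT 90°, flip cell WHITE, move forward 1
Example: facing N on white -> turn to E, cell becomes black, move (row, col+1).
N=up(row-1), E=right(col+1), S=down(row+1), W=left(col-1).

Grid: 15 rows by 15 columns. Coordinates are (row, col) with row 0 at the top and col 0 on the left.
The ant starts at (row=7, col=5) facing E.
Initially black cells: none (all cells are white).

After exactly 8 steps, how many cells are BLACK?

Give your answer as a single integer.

Answer: 6

Derivation:
Step 1: on WHITE (7,5): turn R to S, flip to black, move to (8,5). |black|=1
Step 2: on WHITE (8,5): turn R to W, flip to black, move to (8,4). |black|=2
Step 3: on WHITE (8,4): turn R to N, flip to black, move to (7,4). |black|=3
Step 4: on WHITE (7,4): turn R to E, flip to black, move to (7,5). |black|=4
Step 5: on BLACK (7,5): turn L to N, flip to white, move to (6,5). |black|=3
Step 6: on WHITE (6,5): turn R to E, flip to black, move to (6,6). |black|=4
Step 7: on WHITE (6,6): turn R to S, flip to black, move to (7,6). |black|=5
Step 8: on WHITE (7,6): turn R to W, flip to black, move to (7,5). |black|=6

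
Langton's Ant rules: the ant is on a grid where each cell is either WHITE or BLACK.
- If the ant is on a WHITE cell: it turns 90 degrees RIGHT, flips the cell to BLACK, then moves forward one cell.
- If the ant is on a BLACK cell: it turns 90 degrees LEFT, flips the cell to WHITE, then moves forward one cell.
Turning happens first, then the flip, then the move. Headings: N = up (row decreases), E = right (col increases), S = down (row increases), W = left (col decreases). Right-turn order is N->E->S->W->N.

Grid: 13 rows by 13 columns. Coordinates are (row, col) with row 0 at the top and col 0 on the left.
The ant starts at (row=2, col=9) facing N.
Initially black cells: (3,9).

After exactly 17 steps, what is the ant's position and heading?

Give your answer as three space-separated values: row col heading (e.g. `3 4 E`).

Step 1: on WHITE (2,9): turn R to E, flip to black, move to (2,10). |black|=2
Step 2: on WHITE (2,10): turn R to S, flip to black, move to (3,10). |black|=3
Step 3: on WHITE (3,10): turn R to W, flip to black, move to (3,9). |black|=4
Step 4: on BLACK (3,9): turn L to S, flip to white, move to (4,9). |black|=3
Step 5: on WHITE (4,9): turn R to W, flip to black, move to (4,8). |black|=4
Step 6: on WHITE (4,8): turn R to N, flip to black, move to (3,8). |black|=5
Step 7: on WHITE (3,8): turn R to E, flip to black, move to (3,9). |black|=6
Step 8: on WHITE (3,9): turn R to S, flip to black, move to (4,9). |black|=7
Step 9: on BLACK (4,9): turn L to E, flip to white, move to (4,10). |black|=6
Step 10: on WHITE (4,10): turn R to S, flip to black, move to (5,10). |black|=7
Step 11: on WHITE (5,10): turn R to W, flip to black, move to (5,9). |black|=8
Step 12: on WHITE (5,9): turn R to N, flip to black, move to (4,9). |black|=9
Step 13: on WHITE (4,9): turn R to E, flip to black, move to (4,10). |black|=10
Step 14: on BLACK (4,10): turn L to N, flip to white, move to (3,10). |black|=9
Step 15: on BLACK (3,10): turn L to W, flip to white, move to (3,9). |black|=8
Step 16: on BLACK (3,9): turn L to S, flip to white, move to (4,9). |black|=7
Step 17: on BLACK (4,9): turn L to E, flip to white, move to (4,10). |black|=6

Answer: 4 10 E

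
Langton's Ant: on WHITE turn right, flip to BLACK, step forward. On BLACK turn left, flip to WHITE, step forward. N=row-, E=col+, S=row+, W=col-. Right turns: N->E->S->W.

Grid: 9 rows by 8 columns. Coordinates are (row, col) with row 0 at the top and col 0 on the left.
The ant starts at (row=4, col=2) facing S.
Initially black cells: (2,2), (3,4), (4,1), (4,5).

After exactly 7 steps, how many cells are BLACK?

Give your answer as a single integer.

Answer: 7

Derivation:
Step 1: on WHITE (4,2): turn R to W, flip to black, move to (4,1). |black|=5
Step 2: on BLACK (4,1): turn L to S, flip to white, move to (5,1). |black|=4
Step 3: on WHITE (5,1): turn R to W, flip to black, move to (5,0). |black|=5
Step 4: on WHITE (5,0): turn R to N, flip to black, move to (4,0). |black|=6
Step 5: on WHITE (4,0): turn R to E, flip to black, move to (4,1). |black|=7
Step 6: on WHITE (4,1): turn R to S, flip to black, move to (5,1). |black|=8
Step 7: on BLACK (5,1): turn L to E, flip to white, move to (5,2). |black|=7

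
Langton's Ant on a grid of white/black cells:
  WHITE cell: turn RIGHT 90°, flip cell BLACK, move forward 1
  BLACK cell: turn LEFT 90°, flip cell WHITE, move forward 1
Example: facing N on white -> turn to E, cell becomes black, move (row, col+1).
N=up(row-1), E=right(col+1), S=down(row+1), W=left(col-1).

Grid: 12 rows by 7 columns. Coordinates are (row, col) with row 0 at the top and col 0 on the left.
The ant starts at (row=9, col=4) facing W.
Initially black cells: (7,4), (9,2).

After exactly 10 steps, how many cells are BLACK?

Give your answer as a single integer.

Answer: 8

Derivation:
Step 1: on WHITE (9,4): turn R to N, flip to black, move to (8,4). |black|=3
Step 2: on WHITE (8,4): turn R to E, flip to black, move to (8,5). |black|=4
Step 3: on WHITE (8,5): turn R to S, flip to black, move to (9,5). |black|=5
Step 4: on WHITE (9,5): turn R to W, flip to black, move to (9,4). |black|=6
Step 5: on BLACK (9,4): turn L to S, flip to white, move to (10,4). |black|=5
Step 6: on WHITE (10,4): turn R to W, flip to black, move to (10,3). |black|=6
Step 7: on WHITE (10,3): turn R to N, flip to black, move to (9,3). |black|=7
Step 8: on WHITE (9,3): turn R to E, flip to black, move to (9,4). |black|=8
Step 9: on WHITE (9,4): turn R to S, flip to black, move to (10,4). |black|=9
Step 10: on BLACK (10,4): turn L to E, flip to white, move to (10,5). |black|=8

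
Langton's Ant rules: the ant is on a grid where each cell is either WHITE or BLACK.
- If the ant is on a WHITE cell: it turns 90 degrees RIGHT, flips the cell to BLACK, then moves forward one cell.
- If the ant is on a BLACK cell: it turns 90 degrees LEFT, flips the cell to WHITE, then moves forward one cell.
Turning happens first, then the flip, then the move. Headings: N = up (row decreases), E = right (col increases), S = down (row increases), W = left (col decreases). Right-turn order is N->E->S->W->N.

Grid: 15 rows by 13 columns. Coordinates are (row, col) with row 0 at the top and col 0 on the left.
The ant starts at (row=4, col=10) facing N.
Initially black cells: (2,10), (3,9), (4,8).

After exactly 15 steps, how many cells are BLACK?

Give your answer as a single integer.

Step 1: on WHITE (4,10): turn R to E, flip to black, move to (4,11). |black|=4
Step 2: on WHITE (4,11): turn R to S, flip to black, move to (5,11). |black|=5
Step 3: on WHITE (5,11): turn R to W, flip to black, move to (5,10). |black|=6
Step 4: on WHITE (5,10): turn R to N, flip to black, move to (4,10). |black|=7
Step 5: on BLACK (4,10): turn L to W, flip to white, move to (4,9). |black|=6
Step 6: on WHITE (4,9): turn R to N, flip to black, move to (3,9). |black|=7
Step 7: on BLACK (3,9): turn L to W, flip to white, move to (3,8). |black|=6
Step 8: on WHITE (3,8): turn R to N, flip to black, move to (2,8). |black|=7
Step 9: on WHITE (2,8): turn R to E, flip to black, move to (2,9). |black|=8
Step 10: on WHITE (2,9): turn R to S, flip to black, move to (3,9). |black|=9
Step 11: on WHITE (3,9): turn R to W, flip to black, move to (3,8). |black|=10
Step 12: on BLACK (3,8): turn L to S, flip to white, move to (4,8). |black|=9
Step 13: on BLACK (4,8): turn L to E, flip to white, move to (4,9). |black|=8
Step 14: on BLACK (4,9): turn L to N, flip to white, move to (3,9). |black|=7
Step 15: on BLACK (3,9): turn L to W, flip to white, move to (3,8). |black|=6

Answer: 6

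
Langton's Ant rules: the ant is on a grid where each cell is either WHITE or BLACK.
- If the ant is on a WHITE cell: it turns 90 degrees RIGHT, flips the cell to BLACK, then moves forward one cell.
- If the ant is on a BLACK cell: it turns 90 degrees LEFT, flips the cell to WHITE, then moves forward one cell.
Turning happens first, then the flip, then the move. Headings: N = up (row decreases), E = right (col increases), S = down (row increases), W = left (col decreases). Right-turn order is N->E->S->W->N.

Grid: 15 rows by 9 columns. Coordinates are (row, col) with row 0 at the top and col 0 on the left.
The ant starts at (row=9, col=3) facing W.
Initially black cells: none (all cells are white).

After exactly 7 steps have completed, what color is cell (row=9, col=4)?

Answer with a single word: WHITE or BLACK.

Step 1: on WHITE (9,3): turn R to N, flip to black, move to (8,3). |black|=1
Step 2: on WHITE (8,3): turn R to E, flip to black, move to (8,4). |black|=2
Step 3: on WHITE (8,4): turn R to S, flip to black, move to (9,4). |black|=3
Step 4: on WHITE (9,4): turn R to W, flip to black, move to (9,3). |black|=4
Step 5: on BLACK (9,3): turn L to S, flip to white, move to (10,3). |black|=3
Step 6: on WHITE (10,3): turn R to W, flip to black, move to (10,2). |black|=4
Step 7: on WHITE (10,2): turn R to N, flip to black, move to (9,2). |black|=5

Answer: BLACK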